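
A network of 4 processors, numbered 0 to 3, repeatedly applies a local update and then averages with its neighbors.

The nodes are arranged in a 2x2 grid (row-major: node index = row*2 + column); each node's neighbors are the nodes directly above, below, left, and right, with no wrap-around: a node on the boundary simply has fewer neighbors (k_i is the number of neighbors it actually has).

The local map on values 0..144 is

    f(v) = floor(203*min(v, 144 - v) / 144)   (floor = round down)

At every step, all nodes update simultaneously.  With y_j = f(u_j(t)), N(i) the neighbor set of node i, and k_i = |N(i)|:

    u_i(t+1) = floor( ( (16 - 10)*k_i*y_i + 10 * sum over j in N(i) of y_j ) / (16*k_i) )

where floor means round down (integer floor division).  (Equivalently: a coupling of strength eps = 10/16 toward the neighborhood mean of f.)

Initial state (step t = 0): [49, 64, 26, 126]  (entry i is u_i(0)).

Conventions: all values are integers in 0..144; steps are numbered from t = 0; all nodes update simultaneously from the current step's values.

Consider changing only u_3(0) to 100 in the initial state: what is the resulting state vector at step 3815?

Simulating step by step:
t=0: [49, 64, 26, 100]
t=1: [65, 74, 54, 62]
t=2: [88, 92, 84, 87]
t=3: [78, 76, 80, 79]
t=4: [92, 93, 91, 91]
t=5: [72, 72, 73, 73]
t=6: [100, 100, 100, 100]
t=7: [62, 62, 62, 62]
t=8: [87, 87, 87, 87]
t=9: [80, 80, 80, 80]
t=10: [90, 90, 90, 90]
t=11: [76, 76, 76, 76]
t=12: [95, 95, 95, 95]
t=13: [69, 69, 69, 69]
t=14: [97, 97, 97, 97]
t=15: [66, 66, 66, 66]
t=16: [93, 93, 93, 93]
t=17: [71, 71, 71, 71]
t=18: [100, 100, 100, 100]

Answer: [76, 76, 76, 76]
Key observation: The state at step 6, [100, 100, 100, 100], reappears at step 18: the system is in a cycle of period 12 from step 6 on.  Therefore the state at step 3815 equals the state at step 6 + ((3815 - 6) mod 12) = 11, which is [76, 76, 76, 76].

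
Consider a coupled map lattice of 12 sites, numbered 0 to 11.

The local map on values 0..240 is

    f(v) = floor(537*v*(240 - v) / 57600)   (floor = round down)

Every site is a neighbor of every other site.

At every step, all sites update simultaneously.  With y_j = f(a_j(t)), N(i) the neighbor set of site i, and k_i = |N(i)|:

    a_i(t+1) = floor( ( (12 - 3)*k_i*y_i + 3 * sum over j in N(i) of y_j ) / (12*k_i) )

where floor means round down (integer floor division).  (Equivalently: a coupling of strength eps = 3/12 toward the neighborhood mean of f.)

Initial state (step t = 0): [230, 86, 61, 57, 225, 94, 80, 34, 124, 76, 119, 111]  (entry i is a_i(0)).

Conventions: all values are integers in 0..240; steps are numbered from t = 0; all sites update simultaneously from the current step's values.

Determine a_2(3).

Simulating step by step:
t=0: [230, 86, 61, 57, 225, 94, 80, 34, 124, 76, 119, 111]
t=1: [42, 116, 100, 97, 49, 119, 113, 74, 124, 111, 124, 124]
t=2: [89, 130, 128, 127, 96, 130, 130, 116, 130, 130, 130, 130]
t=3: [126, 132, 132, 132, 129, 132, 132, 133, 132, 132, 132, 132]

Answer: a_2(3) = 132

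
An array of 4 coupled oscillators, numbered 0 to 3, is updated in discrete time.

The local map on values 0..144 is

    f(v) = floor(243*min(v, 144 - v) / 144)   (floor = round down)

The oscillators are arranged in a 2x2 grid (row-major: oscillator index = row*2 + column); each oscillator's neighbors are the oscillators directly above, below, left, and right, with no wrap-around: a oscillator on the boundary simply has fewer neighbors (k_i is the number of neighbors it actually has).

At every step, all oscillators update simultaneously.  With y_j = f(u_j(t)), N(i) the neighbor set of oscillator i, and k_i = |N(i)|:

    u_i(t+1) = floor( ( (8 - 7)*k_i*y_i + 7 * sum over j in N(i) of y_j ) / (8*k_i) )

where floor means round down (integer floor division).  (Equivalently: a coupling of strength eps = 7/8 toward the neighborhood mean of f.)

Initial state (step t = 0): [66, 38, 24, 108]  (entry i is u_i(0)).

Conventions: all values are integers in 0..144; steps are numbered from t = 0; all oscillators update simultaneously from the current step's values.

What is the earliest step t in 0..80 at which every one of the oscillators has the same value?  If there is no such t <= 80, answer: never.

Answer: 12
Key observation: Synchronization is absorbing here: once all oscillators are equal they stay equal, and step 12 is the first all-equal step.

Derivation:
t=0: [66, 38, 24, 108]  (not all equal)
t=1: [59, 82, 79, 53]  (not all equal)
t=2: [105, 95, 95, 104]  (not all equal)
t=3: [79, 68, 68, 80]  (not all equal)
t=4: [113, 109, 109, 113]  (not all equal)
t=5: [58, 52, 52, 58]  (not all equal)
t=6: [88, 95, 95, 88]  (not all equal)
t=7: [83, 92, 92, 83]  (not all equal)
t=8: [88, 100, 100, 88]  (not all equal)
t=9: [76, 91, 91, 76]  (not all equal)
t=10: [92, 110, 110, 92]  (not all equal)
t=11: [60, 83, 83, 60]  (not all equal)
t=12: [101, 101, 101, 101]  (all equal)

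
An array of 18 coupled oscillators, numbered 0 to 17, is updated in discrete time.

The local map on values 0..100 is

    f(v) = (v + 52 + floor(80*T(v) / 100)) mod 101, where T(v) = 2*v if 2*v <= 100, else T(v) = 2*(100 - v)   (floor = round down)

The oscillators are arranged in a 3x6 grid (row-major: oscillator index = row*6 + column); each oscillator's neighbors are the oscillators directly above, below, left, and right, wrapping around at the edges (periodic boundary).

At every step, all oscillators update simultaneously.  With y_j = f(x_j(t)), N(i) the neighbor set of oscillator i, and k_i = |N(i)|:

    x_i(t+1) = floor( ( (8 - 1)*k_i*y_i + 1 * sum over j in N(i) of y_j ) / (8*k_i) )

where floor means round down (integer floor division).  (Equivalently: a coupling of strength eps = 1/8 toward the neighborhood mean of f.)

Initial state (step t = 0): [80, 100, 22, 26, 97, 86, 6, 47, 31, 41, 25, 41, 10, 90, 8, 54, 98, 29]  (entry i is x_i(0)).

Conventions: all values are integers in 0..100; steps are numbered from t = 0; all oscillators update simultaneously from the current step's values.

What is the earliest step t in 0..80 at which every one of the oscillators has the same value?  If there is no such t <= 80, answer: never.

Simulating step by step:
t=0: [80, 100, 22, 26, 97, 86, 6, 47, 31, 41, 25, 41, 10, 90, 8, 54, 98, 29]  (not all equal)
t=1: [63, 50, 12, 21, 50, 57, 67, 70, 33, 54, 20, 55, 74, 58, 68, 74, 50, 30]  (not all equal)
t=2: [73, 80, 78, 14, 76, 74, 70, 68, 40, 71, 12, 73, 65, 75, 69, 65, 76, 34]  (not all equal)
t=3: [67, 63, 64, 85, 66, 65, 69, 69, 56, 68, 80, 66, 70, 66, 68, 72, 64, 42]  (not all equal)
t=4: [70, 72, 71, 61, 70, 71, 69, 69, 76, 69, 64, 70, 68, 70, 70, 67, 71, 61]  (not all equal)
t=5: [68, 67, 68, 73, 69, 68, 69, 68, 65, 69, 71, 69, 70, 68, 68, 70, 68, 73]  (not all equal)
t=6: [69, 70, 69, 67, 68, 69, 69, 70, 71, 69, 68, 68, 69, 69, 70, 69, 69, 67]  (not all equal)
t=7: [69, 69, 69, 69, 69, 69, 69, 68, 68, 69, 69, 69, 69, 69, 68, 69, 69, 69]  (not all equal)
t=8: [69, 69, 69, 69, 69, 69, 69, 69, 69, 69, 69, 69, 69, 69, 69, 69, 69, 69]  (all equal)

Answer: 8
Key observation: Synchronization is absorbing here: once all oscillators are equal they stay equal, and step 8 is the first all-equal step.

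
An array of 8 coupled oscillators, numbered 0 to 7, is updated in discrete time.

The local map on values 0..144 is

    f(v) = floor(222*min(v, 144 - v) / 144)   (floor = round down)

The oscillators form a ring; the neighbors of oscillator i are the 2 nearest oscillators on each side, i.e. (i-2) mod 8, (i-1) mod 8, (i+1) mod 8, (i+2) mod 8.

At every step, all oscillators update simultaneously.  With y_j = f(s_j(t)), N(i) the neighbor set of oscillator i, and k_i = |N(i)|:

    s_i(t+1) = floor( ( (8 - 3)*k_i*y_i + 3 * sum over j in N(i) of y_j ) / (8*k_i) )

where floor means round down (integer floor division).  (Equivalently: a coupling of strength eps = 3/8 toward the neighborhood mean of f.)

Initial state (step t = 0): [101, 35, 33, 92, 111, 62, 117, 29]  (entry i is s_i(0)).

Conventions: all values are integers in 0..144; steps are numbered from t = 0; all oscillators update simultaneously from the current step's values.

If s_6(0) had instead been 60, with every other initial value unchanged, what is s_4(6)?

Simulating step by step:
t=0: [101, 35, 33, 92, 111, 62, 60, 29]
t=1: [63, 55, 54, 73, 60, 84, 81, 56]
t=2: [93, 87, 87, 101, 93, 93, 95, 88]
t=3: [80, 84, 83, 72, 77, 77, 76, 83]
t=4: [97, 94, 96, 106, 103, 103, 102, 95]
t=5: [72, 74, 71, 62, 63, 63, 65, 72]
t=6: [109, 106, 106, 97, 98, 98, 101, 108]

Answer: s_4(6) = 98
Key observation: This trace re-runs the system from the modified initial state.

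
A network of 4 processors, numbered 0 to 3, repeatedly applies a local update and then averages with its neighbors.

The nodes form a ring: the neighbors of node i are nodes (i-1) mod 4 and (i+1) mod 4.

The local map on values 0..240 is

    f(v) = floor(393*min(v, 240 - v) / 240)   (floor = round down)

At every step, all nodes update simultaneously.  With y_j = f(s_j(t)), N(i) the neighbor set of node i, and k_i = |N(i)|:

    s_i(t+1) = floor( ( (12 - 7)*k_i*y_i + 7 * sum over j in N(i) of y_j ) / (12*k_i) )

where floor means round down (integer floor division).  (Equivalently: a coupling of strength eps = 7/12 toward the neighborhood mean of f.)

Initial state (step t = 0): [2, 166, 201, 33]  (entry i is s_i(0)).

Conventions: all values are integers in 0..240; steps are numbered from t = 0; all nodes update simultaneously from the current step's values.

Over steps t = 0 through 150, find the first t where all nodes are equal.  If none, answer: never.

Simulating step by step:
t=0: [2, 166, 201, 33]  (not all equal)
t=1: [52, 69, 77, 41]  (not all equal)
t=2: [87, 108, 104, 89]  (not all equal)
t=3: [152, 164, 164, 151]  (not all equal)
t=4: [138, 129, 130, 138]  (not all equal)
t=5: [171, 176, 176, 170]  (not all equal)
t=6: [110, 106, 106, 110]  (not all equal)
t=7: [177, 175, 175, 177]  (not all equal)
t=8: [103, 105, 105, 103]  (not all equal)
t=9: [168, 170, 170, 168]  (not all equal)
t=10: [116, 114, 114, 116]  (not all equal)
t=11: [188, 186, 186, 188]  (not all equal)
t=12: [85, 87, 87, 85]  (not all equal)
t=13: [139, 141, 141, 139]  (not all equal)
t=14: [164, 162, 162, 164]  (not all equal)
t=15: [124, 126, 126, 124]  (not all equal)
t=16: [188, 186, 186, 188]  (not all equal)

Answer: never
Key observation: The state at step 11 reappears at step 16 — the system is in a cycle of period 5 from step 11 on.  No step 0..16 is synchronized, and the cycle repeats forever, so no step up to 150 (or ever) has all nodes equal.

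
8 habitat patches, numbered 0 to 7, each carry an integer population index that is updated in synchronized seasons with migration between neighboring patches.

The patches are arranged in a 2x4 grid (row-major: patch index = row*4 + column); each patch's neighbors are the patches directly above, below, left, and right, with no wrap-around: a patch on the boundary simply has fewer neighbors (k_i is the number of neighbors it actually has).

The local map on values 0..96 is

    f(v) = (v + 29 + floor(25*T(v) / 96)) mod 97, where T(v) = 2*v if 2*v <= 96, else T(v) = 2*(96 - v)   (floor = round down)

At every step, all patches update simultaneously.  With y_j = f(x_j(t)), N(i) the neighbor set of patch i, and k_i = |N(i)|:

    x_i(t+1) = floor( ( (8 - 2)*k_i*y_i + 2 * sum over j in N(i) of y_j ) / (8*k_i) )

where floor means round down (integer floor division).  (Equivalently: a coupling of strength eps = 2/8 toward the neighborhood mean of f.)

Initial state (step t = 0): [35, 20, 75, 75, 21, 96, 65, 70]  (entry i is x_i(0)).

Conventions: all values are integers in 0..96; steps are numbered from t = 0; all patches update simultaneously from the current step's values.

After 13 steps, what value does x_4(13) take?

Answer: x_4(13) = 65

Derivation:
t=0: [35, 20, 75, 75, 21, 96, 65, 70]
t=1: [76, 54, 20, 16, 58, 32, 14, 15]
t=2: [15, 18, 53, 53, 18, 63, 53, 51]
t=3: [52, 47, 11, 6, 49, 18, 7, 6]
t=4: [5, 11, 40, 38, 11, 45, 40, 38]
t=5: [38, 44, 85, 86, 38, 14, 81, 86]
t=6: [87, 84, 28, 22, 81, 54, 22, 22]
t=7: [22, 24, 65, 63, 18, 13, 58, 62]
t=8: [61, 59, 16, 12, 55, 46, 12, 10]
t=9: [10, 12, 48, 47, 7, 6, 43, 44]
t=10: [43, 42, 15, 14, 39, 43, 82, 83]
t=11: [93, 88, 51, 46, 89, 87, 29, 24]
t=12: [25, 22, 12, 9, 24, 27, 62, 58]
t=13: [66, 61, 44, 38, 65, 64, 18, 13]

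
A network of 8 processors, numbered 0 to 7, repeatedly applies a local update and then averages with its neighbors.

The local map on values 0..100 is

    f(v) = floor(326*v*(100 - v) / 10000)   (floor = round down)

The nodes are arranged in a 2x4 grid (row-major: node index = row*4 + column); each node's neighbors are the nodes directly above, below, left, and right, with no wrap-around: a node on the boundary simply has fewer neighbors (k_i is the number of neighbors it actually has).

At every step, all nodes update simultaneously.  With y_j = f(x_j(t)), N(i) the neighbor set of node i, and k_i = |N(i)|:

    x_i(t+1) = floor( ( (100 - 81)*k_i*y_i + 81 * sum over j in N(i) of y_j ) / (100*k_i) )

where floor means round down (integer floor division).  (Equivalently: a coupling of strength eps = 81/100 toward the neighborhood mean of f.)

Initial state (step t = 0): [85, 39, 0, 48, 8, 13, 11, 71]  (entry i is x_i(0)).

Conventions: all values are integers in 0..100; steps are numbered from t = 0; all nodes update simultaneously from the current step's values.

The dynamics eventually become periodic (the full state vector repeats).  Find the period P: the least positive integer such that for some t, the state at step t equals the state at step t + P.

Simulating step by step:
t=0: [85, 39, 0, 48, 8, 13, 11, 71]
t=1: [48, 35, 51, 42, 35, 42, 33, 58]
t=2: [75, 79, 76, 79, 78, 74, 78, 76]
t=3: [55, 59, 55, 58, 60, 56, 59, 55]
t=4: [78, 79, 78, 79, 79, 78, 79, 78]
t=5: [54, 54, 54, 54, 54, 54, 54, 54]
t=6: [80, 80, 80, 80, 80, 80, 80, 80]
t=7: [52, 52, 52, 52, 52, 52, 52, 52]
t=8: [81, 81, 81, 81, 81, 81, 81, 81]
t=9: [50, 50, 50, 50, 50, 50, 50, 50]
t=10: [81, 81, 81, 81, 81, 81, 81, 81]

Answer: 2
Key observation: The state at step 8, [81, 81, 81, 81, 81, 81, 81, 81], reappears at step 10 — and no state repeats earlier — so the cycle the system enters has period 2.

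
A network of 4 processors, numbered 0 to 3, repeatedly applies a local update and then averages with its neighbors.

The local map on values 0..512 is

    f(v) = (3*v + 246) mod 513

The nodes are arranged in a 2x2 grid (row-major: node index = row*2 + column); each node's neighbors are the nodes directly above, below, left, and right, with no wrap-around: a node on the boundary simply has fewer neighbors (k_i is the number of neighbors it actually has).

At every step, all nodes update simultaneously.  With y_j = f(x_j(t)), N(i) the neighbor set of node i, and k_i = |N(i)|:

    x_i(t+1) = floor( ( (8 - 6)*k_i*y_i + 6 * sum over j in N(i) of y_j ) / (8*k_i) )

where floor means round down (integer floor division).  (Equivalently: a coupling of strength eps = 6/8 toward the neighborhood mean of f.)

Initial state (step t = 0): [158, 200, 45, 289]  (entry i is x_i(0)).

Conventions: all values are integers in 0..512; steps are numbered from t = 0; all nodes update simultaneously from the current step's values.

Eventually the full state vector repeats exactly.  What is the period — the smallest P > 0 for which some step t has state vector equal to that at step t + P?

Answer: 18
Key observation: The state at step 20, [498, 498, 498, 498], reappears at step 38 — and no state repeats earlier — so the cycle the system enters has period 18.

Derivation:
t=0: [158, 200, 45, 289]
t=1: [319, 193, 205, 289]
t=2: [291, 177, 186, 269]
t=3: [231, 111, 117, 214]
t=4: [162, 316, 321, 150]
t=5: [186, 192, 196, 177]
t=6: [309, 285, 288, 302]
t=7: [96, 121, 123, 91]
t=8: [79, 34, 35, 75]
t=9: [382, 444, 445, 379]
t=10: [121, 280, 281, 119]
t=11: [70, 84, 85, 68]
t=12: [488, 464, 465, 487]
t=13: [118, 151, 152, 117]
t=14: [162, 110, 111, 161]
t=15: [103, 178, 179, 102]
t=16: [211, 97, 97, 211]
t=17: [109, 280, 280, 109]
t=18: [60, 60, 60, 60]
t=19: [426, 426, 426, 426]
t=20: [498, 498, 498, 498]
t=21: [201, 201, 201, 201]
t=22: [336, 336, 336, 336]
t=23: [228, 228, 228, 228]
t=24: [417, 417, 417, 417]
t=25: [471, 471, 471, 471]
t=26: [120, 120, 120, 120]
t=27: [93, 93, 93, 93]
t=28: [12, 12, 12, 12]
t=29: [282, 282, 282, 282]
t=30: [66, 66, 66, 66]
t=31: [444, 444, 444, 444]
t=32: [39, 39, 39, 39]
t=33: [363, 363, 363, 363]
t=34: [309, 309, 309, 309]
t=35: [147, 147, 147, 147]
t=36: [174, 174, 174, 174]
t=37: [255, 255, 255, 255]
t=38: [498, 498, 498, 498]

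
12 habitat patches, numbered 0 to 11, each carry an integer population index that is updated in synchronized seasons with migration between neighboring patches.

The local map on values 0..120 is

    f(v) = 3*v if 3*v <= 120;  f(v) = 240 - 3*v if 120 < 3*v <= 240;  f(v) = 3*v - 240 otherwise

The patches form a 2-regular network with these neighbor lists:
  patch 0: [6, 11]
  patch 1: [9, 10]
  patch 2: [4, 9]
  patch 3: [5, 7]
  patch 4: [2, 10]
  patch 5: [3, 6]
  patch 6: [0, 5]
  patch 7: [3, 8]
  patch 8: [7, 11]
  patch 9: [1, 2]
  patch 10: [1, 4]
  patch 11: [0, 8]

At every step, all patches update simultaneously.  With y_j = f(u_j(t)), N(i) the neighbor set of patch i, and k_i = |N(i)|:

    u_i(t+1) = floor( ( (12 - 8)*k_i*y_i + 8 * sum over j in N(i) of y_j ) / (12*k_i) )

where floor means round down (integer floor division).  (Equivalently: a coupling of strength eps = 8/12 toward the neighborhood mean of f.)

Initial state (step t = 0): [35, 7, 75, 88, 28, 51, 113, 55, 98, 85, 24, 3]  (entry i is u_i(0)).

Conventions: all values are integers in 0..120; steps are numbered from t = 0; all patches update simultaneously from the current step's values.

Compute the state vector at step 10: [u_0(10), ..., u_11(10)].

Simulating step by step:
t=0: [35, 7, 75, 88, 28, 51, 113, 55, 98, 85, 24, 3]
t=1: [71, 36, 38, 62, 57, 70, 97, 51, 46, 17, 59, 56]
t=2: [50, 74, 78, 57, 82, 45, 36, 81, 87, 91, 80, 67]
t=3: [79, 17, 15, 59, 4, 94, 101, 31, 21, 19, 8, 50]
t=4: [52, 44, 38, 66, 27, 56, 36, 73, 82, 51, 29, 52]
t=5: [92, 94, 94, 45, 94, 74, 88, 23, 37, 103, 92, 58]
t=6: [42, 49, 51, 64, 40, 49, 26, 95, 82, 51, 40, 71]
t=7: [73, 100, 98, 62, 109, 73, 95, 33, 26, 89, 111, 49]
t=8: [53, 60, 56, 58, 78, 40, 29, 77, 90, 47, 80, 64]
t=9: [72, 53, 59, 65, 26, 91, 96, 35, 29, 77, 22, 53]
t=10: [51, 52, 50, 61, 69, 42, 35, 79, 91, 51, 75, 64]

Answer: [51, 52, 50, 61, 69, 42, 35, 79, 91, 51, 75, 64]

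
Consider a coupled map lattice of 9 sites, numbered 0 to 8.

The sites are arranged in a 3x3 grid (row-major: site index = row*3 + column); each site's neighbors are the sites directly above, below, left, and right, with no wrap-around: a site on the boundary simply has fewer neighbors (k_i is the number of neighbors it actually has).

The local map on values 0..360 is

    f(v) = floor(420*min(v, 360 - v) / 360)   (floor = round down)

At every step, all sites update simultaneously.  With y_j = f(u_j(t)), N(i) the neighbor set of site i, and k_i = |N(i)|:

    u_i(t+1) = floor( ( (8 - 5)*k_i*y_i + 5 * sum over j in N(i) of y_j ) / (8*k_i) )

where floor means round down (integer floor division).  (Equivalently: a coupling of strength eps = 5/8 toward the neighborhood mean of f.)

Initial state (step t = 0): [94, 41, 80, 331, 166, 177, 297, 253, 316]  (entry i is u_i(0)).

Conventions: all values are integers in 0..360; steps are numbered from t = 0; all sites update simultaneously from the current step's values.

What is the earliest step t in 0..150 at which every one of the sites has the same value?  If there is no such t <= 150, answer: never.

Answer: 24
Key observation: Synchronization is absorbing here: once all sites are equal they stay equal, and step 24 is the first all-equal step.

Derivation:
t=0: [94, 41, 80, 331, 166, 177, 297, 253, 316]  (not all equal)
t=1: [65, 99, 113, 90, 136, 147, 76, 112, 122]  (not all equal)
t=2: [96, 118, 138, 106, 140, 153, 106, 129, 147]  (not all equal)
t=3: [123, 142, 158, 129, 153, 169, 131, 151, 166]  (not all equal)
t=4: [152, 167, 182, 154, 174, 189, 158, 174, 188]  (not all equal)
t=5: [182, 195, 200, 184, 197, 201, 188, 198, 200]  (not all equal)
t=6: [201, 193, 187, 201, 191, 186, 198, 190, 186]  (not all equal)
t=7: [187, 194, 199, 188, 195, 201, 190, 196, 201]  (not all equal)
t=8: [198, 193, 188, 198, 192, 186, 196, 191, 186]  (not all equal)
t=9: [190, 194, 199, 190, 195, 200, 192, 196, 201]  (not all equal)
t=10: [196, 192, 188, 196, 192, 187, 195, 191, 187]  (not all equal)
t=11: [192, 195, 199, 192, 196, 199, 193, 196, 199]  (not all equal)
t=12: [194, 191, 188, 194, 191, 187, 193, 190, 188]  (not all equal)
t=13: [194, 196, 199, 194, 197, 199, 194, 197, 199]  (not all equal)
t=14: [192, 190, 188, 192, 190, 187, 192, 190, 187]  (not all equal)
t=15: [196, 198, 199, 196, 198, 200, 196, 198, 200]  (not all equal)
t=16: [190, 189, 187, 190, 188, 186, 190, 188, 186]  (not all equal)
t=17: [198, 199, 201, 198, 200, 201, 198, 200, 202]  (not all equal)
t=18: [188, 186, 185, 188, 186, 185, 188, 186, 184]  (not all equal)
t=19: [200, 202, 203, 200, 202, 204, 200, 202, 204]  (not all equal)
t=20: [185, 184, 183, 185, 184, 182, 185, 184, 182]  (not all equal)
t=21: [204, 205, 206, 204, 205, 206, 204, 205, 206]  (not all equal)
t=22: [181, 180, 179, 181, 180, 179, 181, 180, 179]  (not all equal)
t=23: [208, 209, 208, 208, 209, 208, 208, 209, 208]  (not all equal)
t=24: [176, 176, 176, 176, 176, 176, 176, 176, 176]  (all equal)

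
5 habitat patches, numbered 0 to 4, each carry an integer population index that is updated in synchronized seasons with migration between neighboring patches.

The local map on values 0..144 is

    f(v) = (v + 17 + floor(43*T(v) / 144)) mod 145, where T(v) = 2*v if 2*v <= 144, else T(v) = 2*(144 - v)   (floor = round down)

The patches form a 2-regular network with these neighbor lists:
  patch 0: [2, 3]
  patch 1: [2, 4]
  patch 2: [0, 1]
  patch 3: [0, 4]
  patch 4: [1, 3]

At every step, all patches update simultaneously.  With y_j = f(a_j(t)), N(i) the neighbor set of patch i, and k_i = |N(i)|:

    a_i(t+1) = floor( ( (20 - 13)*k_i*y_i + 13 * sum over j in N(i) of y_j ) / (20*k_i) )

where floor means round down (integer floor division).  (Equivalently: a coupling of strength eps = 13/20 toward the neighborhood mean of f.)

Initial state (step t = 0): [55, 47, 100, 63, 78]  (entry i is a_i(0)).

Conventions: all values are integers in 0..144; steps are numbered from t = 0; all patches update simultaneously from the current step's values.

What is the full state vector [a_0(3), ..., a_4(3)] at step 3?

Answer: [23, 23, 23, 23, 23]

Derivation:
t=0: [55, 47, 100, 63, 78]
t=1: [120, 122, 113, 118, 114]
t=2: [4, 4, 5, 4, 4]
t=3: [23, 23, 23, 23, 23]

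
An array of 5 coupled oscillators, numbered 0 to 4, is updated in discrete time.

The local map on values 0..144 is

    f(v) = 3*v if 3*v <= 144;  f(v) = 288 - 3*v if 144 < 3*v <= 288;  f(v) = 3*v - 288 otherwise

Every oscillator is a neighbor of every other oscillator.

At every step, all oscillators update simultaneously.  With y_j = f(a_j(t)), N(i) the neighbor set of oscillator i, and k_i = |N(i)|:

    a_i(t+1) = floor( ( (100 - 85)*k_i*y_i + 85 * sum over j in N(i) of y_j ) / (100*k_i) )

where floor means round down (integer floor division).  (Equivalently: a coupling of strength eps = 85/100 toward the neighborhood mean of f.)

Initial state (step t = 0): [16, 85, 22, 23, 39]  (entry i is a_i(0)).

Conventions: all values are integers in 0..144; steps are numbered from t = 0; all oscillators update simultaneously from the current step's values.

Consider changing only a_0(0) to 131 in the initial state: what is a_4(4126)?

Simulating step by step:
t=0: [131, 85, 22, 23, 39]
t=1: [76, 80, 78, 78, 75]
t=2: [55, 56, 55, 55, 55]
t=3: [122, 122, 122, 122, 122]
t=4: [78, 78, 78, 78, 78]
t=5: [54, 54, 54, 54, 54]
t=6: [126, 126, 126, 126, 126]
t=7: [90, 90, 90, 90, 90]
t=8: [18, 18, 18, 18, 18]
t=9: [54, 54, 54, 54, 54]

Answer: a_4(4126) = 126
Key observation: The state at step 5, [54, 54, 54, 54, 54], reappears at step 9: the system is in a cycle of period 4 from step 5 on.  Therefore the state at step 4126 equals the state at step 5 + ((4126 - 5) mod 4) = 6, which is [126, 126, 126, 126, 126].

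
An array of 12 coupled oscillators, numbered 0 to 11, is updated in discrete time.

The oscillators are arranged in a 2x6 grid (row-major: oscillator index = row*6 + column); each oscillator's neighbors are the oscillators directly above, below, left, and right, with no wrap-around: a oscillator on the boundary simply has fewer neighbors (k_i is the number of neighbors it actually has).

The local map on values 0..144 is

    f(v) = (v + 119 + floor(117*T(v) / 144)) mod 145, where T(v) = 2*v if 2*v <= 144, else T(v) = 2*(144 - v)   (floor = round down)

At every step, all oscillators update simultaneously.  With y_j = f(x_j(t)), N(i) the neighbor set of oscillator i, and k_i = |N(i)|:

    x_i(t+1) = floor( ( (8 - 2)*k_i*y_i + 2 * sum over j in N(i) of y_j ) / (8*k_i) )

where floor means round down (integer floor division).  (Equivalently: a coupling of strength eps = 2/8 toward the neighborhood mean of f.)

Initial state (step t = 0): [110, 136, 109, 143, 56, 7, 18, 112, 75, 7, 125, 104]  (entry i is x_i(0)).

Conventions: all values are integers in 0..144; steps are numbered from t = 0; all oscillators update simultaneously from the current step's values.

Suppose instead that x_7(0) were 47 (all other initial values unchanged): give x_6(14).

Simulating step by step:
t=0: [110, 136, 109, 143, 56, 7, 18, 47, 75, 7, 125, 104]
t=1: [122, 123, 125, 121, 122, 135, 45, 86, 43, 124, 130, 140]
t=2: [126, 120, 125, 131, 130, 123, 86, 32, 86, 126, 126, 121]
t=3: [114, 126, 119, 126, 126, 130, 30, 56, 33, 118, 129, 131]
t=4: [124, 129, 126, 129, 128, 126, 71, 110, 77, 126, 127, 126]
t=5: [115, 128, 119, 127, 128, 128, 44, 117, 43, 119, 128, 128]
t=6: [129, 129, 128, 128, 128, 128, 100, 125, 97, 128, 128, 128]
t=7: [111, 127, 117, 128, 128, 128, 32, 107, 33, 117, 128, 128]
t=8: [126, 130, 126, 129, 128, 128, 78, 126, 79, 126, 128, 128]
t=9: [114, 126, 118, 127, 127, 128, 42, 109, 42, 119, 128, 128]
t=10: [128, 130, 128, 128, 128, 128, 97, 129, 96, 128, 128, 128]
t=11: [112, 126, 117, 128, 128, 128, 33, 106, 34, 117, 128, 128]
t=12: [127, 131, 127, 129, 128, 128, 79, 126, 81, 127, 128, 128]
t=13: [113, 126, 118, 127, 127, 128, 41, 109, 41, 118, 128, 128]
t=14: [129, 130, 128, 129, 128, 128, 95, 128, 94, 128, 128, 128]

Answer: x_6(14) = 95
Key observation: This trace re-runs the system from the modified initial state.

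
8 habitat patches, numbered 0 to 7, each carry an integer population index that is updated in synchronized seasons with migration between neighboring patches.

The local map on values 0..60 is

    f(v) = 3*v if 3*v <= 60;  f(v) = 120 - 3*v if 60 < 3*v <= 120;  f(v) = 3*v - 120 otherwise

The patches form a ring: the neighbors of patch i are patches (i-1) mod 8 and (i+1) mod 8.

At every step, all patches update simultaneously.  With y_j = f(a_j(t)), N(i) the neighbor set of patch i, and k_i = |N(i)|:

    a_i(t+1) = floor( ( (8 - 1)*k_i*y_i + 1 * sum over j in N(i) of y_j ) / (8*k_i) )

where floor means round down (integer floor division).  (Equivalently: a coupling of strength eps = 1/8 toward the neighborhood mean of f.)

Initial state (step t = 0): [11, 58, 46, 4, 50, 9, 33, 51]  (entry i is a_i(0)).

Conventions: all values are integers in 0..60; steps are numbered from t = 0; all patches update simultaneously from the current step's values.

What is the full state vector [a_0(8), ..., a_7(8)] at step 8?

Simulating step by step:
t=0: [11, 58, 46, 4, 50, 9, 33, 51]
t=1: [34, 50, 19, 13, 28, 26, 22, 32]
t=2: [19, 30, 54, 39, 36, 42, 51, 25]
t=3: [54, 32, 38, 6, 11, 8, 32, 45]
t=4: [39, 24, 7, 18, 31, 24, 23, 17]
t=5: [8, 43, 24, 50, 30, 46, 50, 48]
t=6: [23, 12, 44, 31, 29, 19, 28, 24]
t=7: [49, 35, 14, 26, 34, 54, 38, 47]
t=8: [25, 17, 40, 40, 21, 38, 9, 20]

Answer: [25, 17, 40, 40, 21, 38, 9, 20]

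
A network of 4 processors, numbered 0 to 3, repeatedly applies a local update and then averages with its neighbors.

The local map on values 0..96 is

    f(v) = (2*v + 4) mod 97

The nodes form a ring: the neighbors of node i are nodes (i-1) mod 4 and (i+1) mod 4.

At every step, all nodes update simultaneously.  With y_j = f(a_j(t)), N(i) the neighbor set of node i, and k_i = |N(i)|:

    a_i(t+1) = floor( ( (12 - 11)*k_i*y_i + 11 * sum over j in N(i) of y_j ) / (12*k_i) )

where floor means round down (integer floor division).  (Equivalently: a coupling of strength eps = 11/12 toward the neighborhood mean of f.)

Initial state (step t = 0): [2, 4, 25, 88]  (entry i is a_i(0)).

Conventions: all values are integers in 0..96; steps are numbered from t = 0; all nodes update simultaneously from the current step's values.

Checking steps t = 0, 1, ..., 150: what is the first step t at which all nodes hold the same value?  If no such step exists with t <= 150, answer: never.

Answer: 39
Key observation: Synchronization is absorbing here: once all nodes are equal they stay equal, and step 39 is the first all-equal step.

Derivation:
t=0: [2, 4, 25, 88]  (not all equal)
t=1: [44, 29, 48, 35]  (not all equal)
t=2: [70, 48, 62, 49]  (not all equal)
t=3: [7, 36, 6, 36]  (not all equal)
t=4: [71, 21, 71, 21]  (not all equal)
t=5: [46, 48, 46, 48]  (not all equal)
t=6: [10, 88, 10, 88]  (not all equal)
t=7: [78, 28, 78, 28]  (not all equal)
t=8: [60, 62, 60, 62]  (not all equal)
t=9: [30, 27, 30, 27]  (not all equal)
t=10: [58, 63, 58, 63]  (not all equal)
t=11: [32, 23, 32, 23]  (not all equal)
t=12: [51, 66, 51, 66]  (not all equal)
t=13: [36, 11, 36, 11]  (not all equal)
t=14: [30, 71, 30, 71]  (not all equal)
t=15: [50, 62, 50, 62]  (not all equal)
t=16: [29, 9, 29, 9]  (not all equal)
t=17: [25, 58, 25, 58]  (not all equal)
t=18: [25, 51, 25, 51]  (not all equal)
t=19: [12, 50, 12, 50]  (not all equal)
t=20: [8, 26, 8, 26]  (not all equal)
t=21: [53, 23, 53, 23]  (not all equal)
t=22: [46, 16, 46, 16]  (not all equal)
t=23: [41, 91, 41, 91]  (not all equal)
t=24: [88, 86, 88, 86]  (not all equal)
t=25: [79, 82, 79, 82]  (not all equal)
t=26: [70, 65, 70, 65]  (not all equal)
t=27: [37, 46, 37, 46]  (not all equal)
t=28: [94, 79, 94, 79]  (not all equal)
t=29: [67, 92, 67, 92]  (not all equal)
t=30: [86, 45, 86, 45]  (not all equal)
t=31: [92, 80, 92, 80]  (not all equal)
t=32: [69, 89, 69, 89]  (not all equal)
t=33: [81, 48, 81, 48]  (not all equal)
t=34: [8, 63, 8, 63]  (not all equal)
t=35: [31, 21, 31, 21]  (not all equal)
t=36: [47, 64, 47, 64]  (not all equal)
t=37: [32, 3, 32, 3]  (not all equal)
t=38: [14, 63, 14, 63]  (not all equal)
t=39: [32, 32, 32, 32]  (all equal)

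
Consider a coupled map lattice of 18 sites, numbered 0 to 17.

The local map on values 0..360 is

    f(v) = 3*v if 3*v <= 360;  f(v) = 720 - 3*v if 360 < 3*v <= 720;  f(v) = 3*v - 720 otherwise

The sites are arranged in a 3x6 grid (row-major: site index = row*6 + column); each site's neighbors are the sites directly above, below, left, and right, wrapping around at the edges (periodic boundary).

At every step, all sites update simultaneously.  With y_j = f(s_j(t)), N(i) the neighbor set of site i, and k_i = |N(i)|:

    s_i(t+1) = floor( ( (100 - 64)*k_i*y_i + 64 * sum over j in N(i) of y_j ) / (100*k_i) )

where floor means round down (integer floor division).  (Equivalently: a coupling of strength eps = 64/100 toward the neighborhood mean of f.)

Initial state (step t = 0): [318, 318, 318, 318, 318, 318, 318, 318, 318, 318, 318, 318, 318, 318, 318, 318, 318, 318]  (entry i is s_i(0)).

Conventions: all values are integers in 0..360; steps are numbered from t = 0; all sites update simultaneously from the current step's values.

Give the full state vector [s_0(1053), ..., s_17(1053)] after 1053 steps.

Answer: [234, 234, 234, 234, 234, 234, 234, 234, 234, 234, 234, 234, 234, 234, 234, 234, 234, 234]
Key observation: The state at step 1, [234, 234, 234, 234, 234, 234, 234, 234, 234, 234, 234, 234, 234, 234, 234, 234, 234, 234], reappears at step 5: the system is in a cycle of period 4 from step 1 on.  Therefore the state at step 1053 equals the state at step 1 + ((1053 - 1) mod 4) = 1, which is [234, 234, 234, 234, 234, 234, 234, 234, 234, 234, 234, 234, 234, 234, 234, 234, 234, 234].

Derivation:
t=0: [318, 318, 318, 318, 318, 318, 318, 318, 318, 318, 318, 318, 318, 318, 318, 318, 318, 318]
t=1: [234, 234, 234, 234, 234, 234, 234, 234, 234, 234, 234, 234, 234, 234, 234, 234, 234, 234]
t=2: [18, 18, 18, 18, 18, 18, 18, 18, 18, 18, 18, 18, 18, 18, 18, 18, 18, 18]
t=3: [54, 54, 54, 54, 54, 54, 54, 54, 54, 54, 54, 54, 54, 54, 54, 54, 54, 54]
t=4: [162, 162, 162, 162, 162, 162, 162, 162, 162, 162, 162, 162, 162, 162, 162, 162, 162, 162]
t=5: [234, 234, 234, 234, 234, 234, 234, 234, 234, 234, 234, 234, 234, 234, 234, 234, 234, 234]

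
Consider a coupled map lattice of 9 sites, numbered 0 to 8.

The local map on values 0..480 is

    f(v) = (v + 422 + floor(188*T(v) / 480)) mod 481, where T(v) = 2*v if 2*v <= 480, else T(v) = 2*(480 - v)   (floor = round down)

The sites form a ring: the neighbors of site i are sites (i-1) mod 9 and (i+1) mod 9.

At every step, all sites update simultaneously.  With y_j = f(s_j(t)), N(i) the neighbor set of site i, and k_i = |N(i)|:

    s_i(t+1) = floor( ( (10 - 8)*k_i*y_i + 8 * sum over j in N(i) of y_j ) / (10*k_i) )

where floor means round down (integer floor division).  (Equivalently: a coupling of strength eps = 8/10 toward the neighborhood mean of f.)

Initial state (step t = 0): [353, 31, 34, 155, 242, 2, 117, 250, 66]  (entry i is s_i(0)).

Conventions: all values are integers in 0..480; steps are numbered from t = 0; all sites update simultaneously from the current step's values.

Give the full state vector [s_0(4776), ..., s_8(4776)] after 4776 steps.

Simulating step by step:
t=0: [353, 31, 34, 155, 242, 2, 117, 250, 66]
t=1: [292, 253, 277, 191, 330, 292, 348, 157, 317]
t=2: [378, 377, 336, 362, 342, 388, 318, 354, 317]
t=3: [392, 394, 395, 391, 396, 390, 394, 386, 393]
t=4: [401, 401, 401, 401, 401, 401, 400, 401, 400]
t=5: [403, 403, 403, 403, 403, 403, 403, 403, 403]
t=6: [404, 404, 404, 404, 404, 404, 404, 404, 404]
t=7: [404, 404, 404, 404, 404, 404, 404, 404, 404]

Answer: [404, 404, 404, 404, 404, 404, 404, 404, 404]
Key observation: The state at step 6, [404, 404, 404, 404, 404, 404, 404, 404, 404], reappears at step 7: the system is in a cycle of period 1 from step 6 on.  Therefore the state at step 4776 equals the state at step 6 + ((4776 - 6) mod 1) = 6, which is [404, 404, 404, 404, 404, 404, 404, 404, 404].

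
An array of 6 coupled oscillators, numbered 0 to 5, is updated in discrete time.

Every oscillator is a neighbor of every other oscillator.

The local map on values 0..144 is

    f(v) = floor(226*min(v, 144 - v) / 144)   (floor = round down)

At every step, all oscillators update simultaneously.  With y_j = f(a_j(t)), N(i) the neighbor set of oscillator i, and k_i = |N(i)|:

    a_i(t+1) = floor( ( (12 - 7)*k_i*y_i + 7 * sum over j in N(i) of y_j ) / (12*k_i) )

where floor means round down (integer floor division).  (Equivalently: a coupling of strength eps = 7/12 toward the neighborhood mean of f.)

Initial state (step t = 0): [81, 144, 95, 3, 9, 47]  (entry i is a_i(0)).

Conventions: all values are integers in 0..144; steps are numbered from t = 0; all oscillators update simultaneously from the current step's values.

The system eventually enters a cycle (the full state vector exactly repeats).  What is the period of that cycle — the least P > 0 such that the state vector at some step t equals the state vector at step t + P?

Answer: 18
Key observation: The state at step 14, [108, 108, 108, 108, 108, 108], reappears at step 32 — and no state repeats earlier — so the cycle the system enters has period 18.

Derivation:
t=0: [81, 144, 95, 3, 9, 47]
t=1: [60, 30, 53, 32, 35, 52]
t=2: [75, 61, 72, 62, 63, 72]
t=3: [105, 101, 106, 101, 102, 106]
t=4: [62, 64, 61, 64, 63, 61]
t=5: [97, 98, 96, 98, 97, 96]
t=6: [73, 72, 73, 72, 73, 73]
t=7: [111, 112, 111, 112, 111, 111]
t=8: [50, 50, 50, 50, 50, 50]
t=9: [78, 78, 78, 78, 78, 78]
t=10: [103, 103, 103, 103, 103, 103]
t=11: [64, 64, 64, 64, 64, 64]
t=12: [100, 100, 100, 100, 100, 100]
t=13: [69, 69, 69, 69, 69, 69]
t=14: [108, 108, 108, 108, 108, 108]
t=15: [56, 56, 56, 56, 56, 56]
t=16: [87, 87, 87, 87, 87, 87]
t=17: [89, 89, 89, 89, 89, 89]
t=18: [86, 86, 86, 86, 86, 86]
t=19: [91, 91, 91, 91, 91, 91]
t=20: [83, 83, 83, 83, 83, 83]
t=21: [95, 95, 95, 95, 95, 95]
t=22: [76, 76, 76, 76, 76, 76]
t=23: [106, 106, 106, 106, 106, 106]
t=24: [59, 59, 59, 59, 59, 59]
t=25: [92, 92, 92, 92, 92, 92]
t=26: [81, 81, 81, 81, 81, 81]
t=27: [98, 98, 98, 98, 98, 98]
t=28: [72, 72, 72, 72, 72, 72]
t=29: [113, 113, 113, 113, 113, 113]
t=30: [48, 48, 48, 48, 48, 48]
t=31: [75, 75, 75, 75, 75, 75]
t=32: [108, 108, 108, 108, 108, 108]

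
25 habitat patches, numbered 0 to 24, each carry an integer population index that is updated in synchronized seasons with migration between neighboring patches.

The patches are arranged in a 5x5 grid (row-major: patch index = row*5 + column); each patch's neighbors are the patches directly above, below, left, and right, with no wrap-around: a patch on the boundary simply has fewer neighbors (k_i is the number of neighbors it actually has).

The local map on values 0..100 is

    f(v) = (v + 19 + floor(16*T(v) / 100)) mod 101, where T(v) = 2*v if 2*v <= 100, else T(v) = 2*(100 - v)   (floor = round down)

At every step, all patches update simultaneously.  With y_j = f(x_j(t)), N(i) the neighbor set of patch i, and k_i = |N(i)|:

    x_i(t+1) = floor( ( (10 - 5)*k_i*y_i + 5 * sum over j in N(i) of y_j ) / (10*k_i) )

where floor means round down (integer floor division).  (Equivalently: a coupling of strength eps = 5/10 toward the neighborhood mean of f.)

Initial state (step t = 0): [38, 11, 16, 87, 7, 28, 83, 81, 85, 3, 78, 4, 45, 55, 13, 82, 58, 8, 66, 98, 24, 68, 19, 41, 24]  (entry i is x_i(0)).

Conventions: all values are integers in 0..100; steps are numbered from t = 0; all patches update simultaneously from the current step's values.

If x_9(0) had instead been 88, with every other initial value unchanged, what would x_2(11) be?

Simulating step by step:
t=0: [38, 11, 16, 87, 7, 28, 83, 81, 85, 88, 78, 4, 45, 55, 13, 82, 58, 8, 66, 98, 24, 68, 19, 41, 24]
t=1: [56, 35, 27, 17, 18, 40, 17, 18, 17, 16, 15, 34, 57, 71, 36, 26, 64, 52, 73, 38, 50, 79, 55, 68, 47]
t=2: [78, 63, 51, 43, 41, 63, 50, 49, 48, 44, 50, 64, 80, 86, 67, 62, 72, 89, 93, 75, 56, 46, 75, 93, 82]
t=3: [48, 75, 84, 77, 74, 75, 87, 73, 71, 80, 89, 81, 26, 28, 62, 92, 84, 19, 10, 19, 87, 71, 17, 9, 6]
t=4: [41, 16, 20, 18, 1, 17, 17, 71, 69, 34, 8, 12, 52, 62, 63, 10, 23, 38, 37, 47, 32, 59, 49, 31, 31]
t=5: [56, 46, 52, 48, 36, 44, 47, 83, 85, 66, 32, 42, 79, 89, 86, 39, 52, 70, 71, 77, 61, 77, 78, 64, 64]
t=6: [83, 82, 70, 67, 77, 77, 70, 25, 27, 61, 67, 65, 25, 19, 21, 74, 73, 72, 75, 34, 64, 31, 33, 79, 71]
t=7: [4, 36, 74, 73, 48, 34, 68, 63, 62, 63, 64, 90, 62, 41, 56, 48, 81, 76, 26, 55, 61, 72, 57, 28, 66]
t=8: [44, 53, 43, 79, 89, 67, 77, 81, 91, 90, 73, 41, 68, 77, 86, 72, 26, 30, 53, 83, 91, 80, 70, 67, 83]
t=9: [84, 69, 53, 17, 8, 77, 33, 25, 8, 10, 94, 68, 65, 26, 7, 76, 55, 70, 63, 19, 31, 29, 75, 79, 28]
t=10: [28, 74, 75, 44, 32, 14, 62, 60, 36, 30, 23, 80, 85, 57, 35, 27, 75, 83, 71, 51, 44, 53, 26, 26, 39]
t=11: [36, 24, 28, 59, 64, 51, 63, 66, 72, 61, 40, 20, 27, 74, 71, 48, 19, 23, 78, 81, 73, 65, 50, 63, 69]

Answer: x_2(11) = 28
Key observation: This trace re-runs the system from the modified initial state.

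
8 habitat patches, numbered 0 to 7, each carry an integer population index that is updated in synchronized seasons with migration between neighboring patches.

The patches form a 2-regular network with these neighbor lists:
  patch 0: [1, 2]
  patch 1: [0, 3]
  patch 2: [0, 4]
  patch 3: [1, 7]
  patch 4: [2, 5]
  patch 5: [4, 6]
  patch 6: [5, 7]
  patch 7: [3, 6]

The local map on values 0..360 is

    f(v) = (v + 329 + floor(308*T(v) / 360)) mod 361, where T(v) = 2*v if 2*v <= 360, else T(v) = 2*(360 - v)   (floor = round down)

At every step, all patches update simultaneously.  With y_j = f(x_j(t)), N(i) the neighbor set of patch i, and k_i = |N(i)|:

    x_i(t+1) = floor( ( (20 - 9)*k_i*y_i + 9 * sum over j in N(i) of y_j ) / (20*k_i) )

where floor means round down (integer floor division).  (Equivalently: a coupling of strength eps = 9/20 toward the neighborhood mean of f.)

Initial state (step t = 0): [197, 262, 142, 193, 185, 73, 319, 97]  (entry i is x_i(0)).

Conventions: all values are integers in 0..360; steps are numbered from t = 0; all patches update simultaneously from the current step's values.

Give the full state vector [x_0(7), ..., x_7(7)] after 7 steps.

Answer: [111, 132, 190, 270, 168, 131, 245, 311]

Derivation:
t=0: [197, 262, 142, 193, 185, 73, 319, 97]
t=1: [132, 57, 232, 106, 166, 191, 285, 225]
t=2: [219, 197, 117, 181, 63, 65, 44, 96]
t=3: [119, 81, 202, 121, 172, 129, 131, 166]
t=4: [219, 234, 125, 217, 129, 263, 261, 170]
t=5: [118, 61, 254, 65, 251, 98, 43, 60]
t=6: [197, 170, 97, 138, 86, 156, 127, 122]
t=7: [111, 132, 190, 270, 168, 131, 245, 311]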